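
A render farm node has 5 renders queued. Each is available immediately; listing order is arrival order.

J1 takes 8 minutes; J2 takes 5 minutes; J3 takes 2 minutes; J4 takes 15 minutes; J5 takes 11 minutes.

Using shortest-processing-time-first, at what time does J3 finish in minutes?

2

SPT (increasing processing time): J3 J2 J1 J5 J4.
J3: 0→2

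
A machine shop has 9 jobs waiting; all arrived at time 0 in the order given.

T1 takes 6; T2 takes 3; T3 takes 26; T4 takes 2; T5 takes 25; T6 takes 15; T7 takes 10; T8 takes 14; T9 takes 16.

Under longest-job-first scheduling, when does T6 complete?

82

LPT (decreasing processing time): T3 T5 T9 T6 T8 T7 T1 T2 T4.
T3: 0→26
T5: 26→51
T9: 51→67
T6: 67→82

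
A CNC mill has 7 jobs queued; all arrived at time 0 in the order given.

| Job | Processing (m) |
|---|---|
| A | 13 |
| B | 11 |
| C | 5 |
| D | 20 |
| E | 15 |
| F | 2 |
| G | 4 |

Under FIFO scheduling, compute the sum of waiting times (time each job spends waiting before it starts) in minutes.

245

FIFO (arrival order): A B C D E F G.
A: waits 0, runs 0→13
B: waits 13, runs 13→24
C: waits 24, runs 24→29
D: waits 29, runs 29→49
E: waits 49, runs 49→64
F: waits 64, runs 64→66
G: waits 66, runs 66→70
Sum = 0+13+24+29+49+64+66 = 245.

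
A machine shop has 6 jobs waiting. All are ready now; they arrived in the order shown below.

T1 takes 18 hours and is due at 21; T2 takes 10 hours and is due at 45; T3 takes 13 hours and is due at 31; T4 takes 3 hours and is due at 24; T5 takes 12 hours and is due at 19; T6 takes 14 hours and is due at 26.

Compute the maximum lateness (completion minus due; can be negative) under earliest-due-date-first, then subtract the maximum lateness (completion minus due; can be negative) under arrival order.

EDD (increasing due date): T5 T1 T4 T6 T3 T2.
T5: 0→12, due 19, lateness -7
T1: 12→30, due 21, lateness 9
T4: 30→33, due 24, lateness 9
T6: 33→47, due 26, lateness 21
T3: 47→60, due 31, lateness 29
T2: 60→70, due 45, lateness 25
Maximum = 29.
FIFO (arrival order): T1 T2 T3 T4 T5 T6.
T1: 0→18, due 21, lateness -3
T2: 18→28, due 45, lateness -17
T3: 28→41, due 31, lateness 10
T4: 41→44, due 24, lateness 20
T5: 44→56, due 19, lateness 37
T6: 56→70, due 26, lateness 44
Maximum = 44.
Difference = 29 − 44 = -15.

-15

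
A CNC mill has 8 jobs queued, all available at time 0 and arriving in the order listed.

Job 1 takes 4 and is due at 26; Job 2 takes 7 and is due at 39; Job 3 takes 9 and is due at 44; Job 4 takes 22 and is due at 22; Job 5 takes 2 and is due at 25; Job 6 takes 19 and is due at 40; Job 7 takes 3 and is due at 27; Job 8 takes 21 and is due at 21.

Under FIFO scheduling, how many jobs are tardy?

FIFO (arrival order): Job 1 Job 2 Job 3 Job 4 Job 5 Job 6 Job 7 Job 8.
Job 1: 0→4, due 26, tardiness 0
Job 2: 4→11, due 39, tardiness 0
Job 3: 11→20, due 44, tardiness 0
Job 4: 20→42, due 22, tardiness 20
Job 5: 42→44, due 25, tardiness 19
Job 6: 44→63, due 40, tardiness 23
Job 7: 63→66, due 27, tardiness 39
Job 8: 66→87, due 21, tardiness 66
Late jobs: 5.

5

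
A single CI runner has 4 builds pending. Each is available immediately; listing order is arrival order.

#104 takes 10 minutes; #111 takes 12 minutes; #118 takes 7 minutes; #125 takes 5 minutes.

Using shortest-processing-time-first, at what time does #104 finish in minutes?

22

SPT (increasing processing time): #125 #118 #104 #111.
#125: 0→5
#118: 5→12
#104: 12→22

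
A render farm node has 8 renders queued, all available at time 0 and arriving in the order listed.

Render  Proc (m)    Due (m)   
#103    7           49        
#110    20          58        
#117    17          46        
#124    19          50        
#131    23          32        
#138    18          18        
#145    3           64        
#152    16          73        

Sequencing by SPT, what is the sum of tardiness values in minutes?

SPT (increasing processing time): #145 #103 #152 #117 #138 #124 #110 #131.
#145: 0→3, due 64, tardiness 0
#103: 3→10, due 49, tardiness 0
#152: 10→26, due 73, tardiness 0
#117: 26→43, due 46, tardiness 0
#138: 43→61, due 18, tardiness 43
#124: 61→80, due 50, tardiness 30
#110: 80→100, due 58, tardiness 42
#131: 100→123, due 32, tardiness 91
Sum = 0+0+0+0+43+30+42+91 = 206.

206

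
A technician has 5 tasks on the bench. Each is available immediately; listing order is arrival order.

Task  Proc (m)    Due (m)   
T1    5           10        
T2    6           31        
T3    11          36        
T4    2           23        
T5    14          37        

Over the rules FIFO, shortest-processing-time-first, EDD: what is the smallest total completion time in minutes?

FIFO (arrival order): T1 T2 T3 T4 T5.
T1: 0→5
T2: 5→11
T3: 11→22
T4: 22→24
T5: 24→38
Sum = 5+11+22+24+38 = 100.
SPT (increasing processing time): T4 T1 T2 T3 T5.
T4: 0→2
T1: 2→7
T2: 7→13
T3: 13→24
T5: 24→38
Sum = 2+7+13+24+38 = 84.
EDD (increasing due date): T1 T4 T2 T3 T5.
T1: 0→5
T4: 5→7
T2: 7→13
T3: 13→24
T5: 24→38
Sum = 5+7+13+24+38 = 87.
FIFO 100, SPT 84, EDD 87 → minimum 84.

84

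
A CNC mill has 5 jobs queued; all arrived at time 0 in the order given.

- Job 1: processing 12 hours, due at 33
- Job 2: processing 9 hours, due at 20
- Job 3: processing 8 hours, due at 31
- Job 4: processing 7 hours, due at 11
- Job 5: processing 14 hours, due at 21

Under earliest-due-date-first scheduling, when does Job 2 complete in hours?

EDD (increasing due date): Job 4 Job 2 Job 5 Job 3 Job 1.
Job 4: 0→7
Job 2: 7→16

16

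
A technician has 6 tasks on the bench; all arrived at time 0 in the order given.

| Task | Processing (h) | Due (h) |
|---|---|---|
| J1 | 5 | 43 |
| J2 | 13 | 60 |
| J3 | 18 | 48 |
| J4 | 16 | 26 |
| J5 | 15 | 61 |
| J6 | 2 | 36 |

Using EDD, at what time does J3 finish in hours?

EDD (increasing due date): J4 J6 J1 J3 J2 J5.
J4: 0→16
J6: 16→18
J1: 18→23
J3: 23→41

41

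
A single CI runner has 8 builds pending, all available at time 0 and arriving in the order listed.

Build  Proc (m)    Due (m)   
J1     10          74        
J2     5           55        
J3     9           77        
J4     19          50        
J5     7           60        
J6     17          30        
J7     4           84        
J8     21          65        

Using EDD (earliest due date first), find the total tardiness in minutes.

EDD (increasing due date): J6 J4 J2 J5 J8 J1 J3 J7.
J6: 0→17, due 30, tardiness 0
J4: 17→36, due 50, tardiness 0
J2: 36→41, due 55, tardiness 0
J5: 41→48, due 60, tardiness 0
J8: 48→69, due 65, tardiness 4
J1: 69→79, due 74, tardiness 5
J3: 79→88, due 77, tardiness 11
J7: 88→92, due 84, tardiness 8
Sum = 0+0+0+0+4+5+11+8 = 28.

28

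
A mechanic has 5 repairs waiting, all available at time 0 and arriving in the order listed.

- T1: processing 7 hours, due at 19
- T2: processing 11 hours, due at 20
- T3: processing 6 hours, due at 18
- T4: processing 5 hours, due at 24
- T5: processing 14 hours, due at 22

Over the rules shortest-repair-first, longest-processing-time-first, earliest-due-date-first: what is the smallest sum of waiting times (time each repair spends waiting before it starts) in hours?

63

SPT (increasing processing time): T4 T3 T1 T2 T5.
T4: waits 0, runs 0→5
T3: waits 5, runs 5→11
T1: waits 11, runs 11→18
T2: waits 18, runs 18→29
T5: waits 29, runs 29→43
Sum = 0+5+11+18+29 = 63.
LPT (decreasing processing time): T5 T2 T1 T3 T4.
T5: waits 0, runs 0→14
T2: waits 14, runs 14→25
T1: waits 25, runs 25→32
T3: waits 32, runs 32→38
T4: waits 38, runs 38→43
Sum = 0+14+25+32+38 = 109.
EDD (increasing due date): T3 T1 T2 T5 T4.
T3: waits 0, runs 0→6
T1: waits 6, runs 6→13
T2: waits 13, runs 13→24
T5: waits 24, runs 24→38
T4: waits 38, runs 38→43
Sum = 0+6+13+24+38 = 81.
SPT 63, LPT 109, EDD 81 → minimum 63.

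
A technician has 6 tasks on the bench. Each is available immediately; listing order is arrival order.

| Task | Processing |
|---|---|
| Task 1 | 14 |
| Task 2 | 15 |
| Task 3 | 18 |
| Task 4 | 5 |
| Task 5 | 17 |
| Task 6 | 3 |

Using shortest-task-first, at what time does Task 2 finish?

SPT (increasing processing time): Task 6 Task 4 Task 1 Task 2 Task 5 Task 3.
Task 6: 0→3
Task 4: 3→8
Task 1: 8→22
Task 2: 22→37

37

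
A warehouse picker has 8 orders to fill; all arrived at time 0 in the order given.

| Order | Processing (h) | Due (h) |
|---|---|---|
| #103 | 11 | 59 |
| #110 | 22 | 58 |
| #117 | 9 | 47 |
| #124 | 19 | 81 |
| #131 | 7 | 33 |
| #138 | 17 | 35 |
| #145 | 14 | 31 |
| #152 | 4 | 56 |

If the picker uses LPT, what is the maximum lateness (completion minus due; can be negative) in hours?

66

LPT (decreasing processing time): #110 #124 #138 #145 #103 #117 #131 #152.
#110: 0→22, due 58, lateness -36
#124: 22→41, due 81, lateness -40
#138: 41→58, due 35, lateness 23
#145: 58→72, due 31, lateness 41
#103: 72→83, due 59, lateness 24
#117: 83→92, due 47, lateness 45
#131: 92→99, due 33, lateness 66
#152: 99→103, due 56, lateness 47
Maximum = 66.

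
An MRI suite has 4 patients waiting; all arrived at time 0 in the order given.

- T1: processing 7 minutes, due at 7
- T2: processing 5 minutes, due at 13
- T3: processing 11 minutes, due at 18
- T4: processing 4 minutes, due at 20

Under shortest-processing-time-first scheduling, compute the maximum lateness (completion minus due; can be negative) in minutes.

9

SPT (increasing processing time): T4 T2 T1 T3.
T4: 0→4, due 20, lateness -16
T2: 4→9, due 13, lateness -4
T1: 9→16, due 7, lateness 9
T3: 16→27, due 18, lateness 9
Maximum = 9.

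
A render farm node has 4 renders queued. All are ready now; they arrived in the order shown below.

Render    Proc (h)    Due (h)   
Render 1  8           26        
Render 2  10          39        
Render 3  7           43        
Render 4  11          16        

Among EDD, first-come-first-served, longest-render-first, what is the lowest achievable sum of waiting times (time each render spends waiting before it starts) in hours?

51

EDD (increasing due date): Render 4 Render 1 Render 2 Render 3.
Render 4: waits 0, runs 0→11
Render 1: waits 11, runs 11→19
Render 2: waits 19, runs 19→29
Render 3: waits 29, runs 29→36
Sum = 0+11+19+29 = 59.
FIFO (arrival order): Render 1 Render 2 Render 3 Render 4.
Render 1: waits 0, runs 0→8
Render 2: waits 8, runs 8→18
Render 3: waits 18, runs 18→25
Render 4: waits 25, runs 25→36
Sum = 0+8+18+25 = 51.
LPT (decreasing processing time): Render 4 Render 2 Render 1 Render 3.
Render 4: waits 0, runs 0→11
Render 2: waits 11, runs 11→21
Render 1: waits 21, runs 21→29
Render 3: waits 29, runs 29→36
Sum = 0+11+21+29 = 61.
EDD 59, FIFO 51, LPT 61 → minimum 51.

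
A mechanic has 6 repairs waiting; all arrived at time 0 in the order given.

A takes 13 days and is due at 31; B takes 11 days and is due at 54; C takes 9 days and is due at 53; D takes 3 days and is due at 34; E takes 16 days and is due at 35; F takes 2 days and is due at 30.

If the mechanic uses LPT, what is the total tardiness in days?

42

LPT (decreasing processing time): E A B C D F.
E: 0→16, due 35, tardiness 0
A: 16→29, due 31, tardiness 0
B: 29→40, due 54, tardiness 0
C: 40→49, due 53, tardiness 0
D: 49→52, due 34, tardiness 18
F: 52→54, due 30, tardiness 24
Sum = 0+0+0+0+18+24 = 42.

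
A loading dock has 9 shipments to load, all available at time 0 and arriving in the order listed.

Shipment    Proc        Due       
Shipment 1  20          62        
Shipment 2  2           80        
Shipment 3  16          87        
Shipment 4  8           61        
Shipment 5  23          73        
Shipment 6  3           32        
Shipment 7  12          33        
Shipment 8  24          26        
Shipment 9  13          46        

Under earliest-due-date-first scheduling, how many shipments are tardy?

6

EDD (increasing due date): Shipment 8 Shipment 6 Shipment 7 Shipment 9 Shipment 4 Shipment 1 Shipment 5 Shipment 2 Shipment 3.
Shipment 8: 0→24, due 26, tardiness 0
Shipment 6: 24→27, due 32, tardiness 0
Shipment 7: 27→39, due 33, tardiness 6
Shipment 9: 39→52, due 46, tardiness 6
Shipment 4: 52→60, due 61, tardiness 0
Shipment 1: 60→80, due 62, tardiness 18
Shipment 5: 80→103, due 73, tardiness 30
Shipment 2: 103→105, due 80, tardiness 25
Shipment 3: 105→121, due 87, tardiness 34
Late shipments: 6.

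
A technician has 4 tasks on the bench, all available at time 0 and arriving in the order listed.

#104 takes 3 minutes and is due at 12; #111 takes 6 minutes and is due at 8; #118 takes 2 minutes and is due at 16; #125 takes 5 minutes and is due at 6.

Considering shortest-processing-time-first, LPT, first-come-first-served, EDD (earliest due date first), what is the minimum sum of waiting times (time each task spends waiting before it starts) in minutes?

SPT (increasing processing time): #118 #104 #125 #111.
#118: waits 0, runs 0→2
#104: waits 2, runs 2→5
#125: waits 5, runs 5→10
#111: waits 10, runs 10→16
Sum = 0+2+5+10 = 17.
LPT (decreasing processing time): #111 #125 #104 #118.
#111: waits 0, runs 0→6
#125: waits 6, runs 6→11
#104: waits 11, runs 11→14
#118: waits 14, runs 14→16
Sum = 0+6+11+14 = 31.
FIFO (arrival order): #104 #111 #118 #125.
#104: waits 0, runs 0→3
#111: waits 3, runs 3→9
#118: waits 9, runs 9→11
#125: waits 11, runs 11→16
Sum = 0+3+9+11 = 23.
EDD (increasing due date): #125 #111 #104 #118.
#125: waits 0, runs 0→5
#111: waits 5, runs 5→11
#104: waits 11, runs 11→14
#118: waits 14, runs 14→16
Sum = 0+5+11+14 = 30.
SPT 17, LPT 31, FIFO 23, EDD 30 → minimum 17.

17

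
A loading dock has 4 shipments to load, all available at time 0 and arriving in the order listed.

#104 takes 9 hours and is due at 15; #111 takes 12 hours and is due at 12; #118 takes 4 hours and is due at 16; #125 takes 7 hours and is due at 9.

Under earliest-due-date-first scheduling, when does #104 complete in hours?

EDD (increasing due date): #125 #111 #104 #118.
#125: 0→7
#111: 7→19
#104: 19→28

28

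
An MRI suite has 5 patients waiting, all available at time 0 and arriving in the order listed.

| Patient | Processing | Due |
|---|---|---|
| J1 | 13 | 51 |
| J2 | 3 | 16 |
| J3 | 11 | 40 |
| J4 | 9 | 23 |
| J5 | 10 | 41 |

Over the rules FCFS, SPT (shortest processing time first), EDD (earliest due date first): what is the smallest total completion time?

116

FIFO (arrival order): J1 J2 J3 J4 J5.
J1: 0→13
J2: 13→16
J3: 16→27
J4: 27→36
J5: 36→46
Sum = 13+16+27+36+46 = 138.
SPT (increasing processing time): J2 J4 J5 J3 J1.
J2: 0→3
J4: 3→12
J5: 12→22
J3: 22→33
J1: 33→46
Sum = 3+12+22+33+46 = 116.
EDD (increasing due date): J2 J4 J3 J5 J1.
J2: 0→3
J4: 3→12
J3: 12→23
J5: 23→33
J1: 33→46
Sum = 3+12+23+33+46 = 117.
FIFO 138, SPT 116, EDD 117 → minimum 116.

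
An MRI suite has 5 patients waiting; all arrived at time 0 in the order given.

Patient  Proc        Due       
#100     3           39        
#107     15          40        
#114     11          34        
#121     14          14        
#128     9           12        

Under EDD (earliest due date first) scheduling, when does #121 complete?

EDD (increasing due date): #128 #121 #114 #100 #107.
#128: 0→9
#121: 9→23

23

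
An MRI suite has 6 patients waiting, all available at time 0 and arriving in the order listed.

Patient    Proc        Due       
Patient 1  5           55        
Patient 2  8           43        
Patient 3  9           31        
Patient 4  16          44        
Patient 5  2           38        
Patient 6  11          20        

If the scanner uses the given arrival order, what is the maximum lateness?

FIFO (arrival order): Patient 1 Patient 2 Patient 3 Patient 4 Patient 5 Patient 6.
Patient 1: 0→5, due 55, lateness -50
Patient 2: 5→13, due 43, lateness -30
Patient 3: 13→22, due 31, lateness -9
Patient 4: 22→38, due 44, lateness -6
Patient 5: 38→40, due 38, lateness 2
Patient 6: 40→51, due 20, lateness 31
Maximum = 31.

31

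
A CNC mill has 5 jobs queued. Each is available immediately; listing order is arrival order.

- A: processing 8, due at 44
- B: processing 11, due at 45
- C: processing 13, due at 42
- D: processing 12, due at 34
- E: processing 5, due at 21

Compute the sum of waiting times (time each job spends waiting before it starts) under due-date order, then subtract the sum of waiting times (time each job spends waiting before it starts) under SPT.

EDD (increasing due date): E D C A B.
E: waits 0, runs 0→5
D: waits 5, runs 5→17
C: waits 17, runs 17→30
A: waits 30, runs 30→38
B: waits 38, runs 38→49
Sum = 0+5+17+30+38 = 90.
SPT (increasing processing time): E A B D C.
E: waits 0, runs 0→5
A: waits 5, runs 5→13
B: waits 13, runs 13→24
D: waits 24, runs 24→36
C: waits 36, runs 36→49
Sum = 0+5+13+24+36 = 78.
Difference = 90 − 78 = 12.

12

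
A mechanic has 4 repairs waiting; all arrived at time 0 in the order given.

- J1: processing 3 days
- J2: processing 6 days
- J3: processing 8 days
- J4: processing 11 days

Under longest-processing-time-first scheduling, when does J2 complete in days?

LPT (decreasing processing time): J4 J3 J2 J1.
J4: 0→11
J3: 11→19
J2: 19→25

25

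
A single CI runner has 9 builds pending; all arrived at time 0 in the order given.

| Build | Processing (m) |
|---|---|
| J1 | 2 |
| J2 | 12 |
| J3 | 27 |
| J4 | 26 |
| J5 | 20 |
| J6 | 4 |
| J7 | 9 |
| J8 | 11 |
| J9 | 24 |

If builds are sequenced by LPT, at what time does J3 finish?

LPT (decreasing processing time): J3 J4 J9 J5 J2 J8 J7 J6 J1.
J3: 0→27

27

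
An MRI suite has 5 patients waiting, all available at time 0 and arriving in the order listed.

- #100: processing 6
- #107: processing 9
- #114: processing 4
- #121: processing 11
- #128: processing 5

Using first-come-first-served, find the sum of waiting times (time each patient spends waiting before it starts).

70

FIFO (arrival order): #100 #107 #114 #121 #128.
#100: waits 0, runs 0→6
#107: waits 6, runs 6→15
#114: waits 15, runs 15→19
#121: waits 19, runs 19→30
#128: waits 30, runs 30→35
Sum = 0+6+15+19+30 = 70.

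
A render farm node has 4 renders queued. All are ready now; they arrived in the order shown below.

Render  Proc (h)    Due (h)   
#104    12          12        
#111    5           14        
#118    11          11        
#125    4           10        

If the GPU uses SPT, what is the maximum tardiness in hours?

SPT (increasing processing time): #125 #111 #118 #104.
#125: 0→4, due 10, tardiness 0
#111: 4→9, due 14, tardiness 0
#118: 9→20, due 11, tardiness 9
#104: 20→32, due 12, tardiness 20
Maximum = 20.

20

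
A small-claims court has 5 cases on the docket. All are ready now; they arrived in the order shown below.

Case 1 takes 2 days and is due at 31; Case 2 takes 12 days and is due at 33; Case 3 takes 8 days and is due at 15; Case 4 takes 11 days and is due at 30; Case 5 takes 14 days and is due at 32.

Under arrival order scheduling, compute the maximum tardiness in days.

15

FIFO (arrival order): Case 1 Case 2 Case 3 Case 4 Case 5.
Case 1: 0→2, due 31, tardiness 0
Case 2: 2→14, due 33, tardiness 0
Case 3: 14→22, due 15, tardiness 7
Case 4: 22→33, due 30, tardiness 3
Case 5: 33→47, due 32, tardiness 15
Maximum = 15.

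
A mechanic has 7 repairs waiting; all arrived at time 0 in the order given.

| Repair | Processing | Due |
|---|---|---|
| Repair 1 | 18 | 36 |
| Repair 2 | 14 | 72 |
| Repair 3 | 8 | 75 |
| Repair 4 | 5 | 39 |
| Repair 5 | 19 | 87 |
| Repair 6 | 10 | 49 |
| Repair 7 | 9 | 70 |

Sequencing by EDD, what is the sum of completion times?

EDD (increasing due date): Repair 1 Repair 4 Repair 6 Repair 7 Repair 2 Repair 3 Repair 5.
Repair 1: 0→18
Repair 4: 18→23
Repair 6: 23→33
Repair 7: 33→42
Repair 2: 42→56
Repair 3: 56→64
Repair 5: 64→83
Sum = 18+23+33+42+56+64+83 = 319.

319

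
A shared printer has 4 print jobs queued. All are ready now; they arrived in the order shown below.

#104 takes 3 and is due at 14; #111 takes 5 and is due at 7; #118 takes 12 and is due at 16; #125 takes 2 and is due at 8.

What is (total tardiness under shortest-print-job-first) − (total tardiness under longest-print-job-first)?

-21

SPT (increasing processing time): #125 #104 #111 #118.
#125: 0→2, due 8, tardiness 0
#104: 2→5, due 14, tardiness 0
#111: 5→10, due 7, tardiness 3
#118: 10→22, due 16, tardiness 6
Sum = 0+0+3+6 = 9.
LPT (decreasing processing time): #118 #111 #104 #125.
#118: 0→12, due 16, tardiness 0
#111: 12→17, due 7, tardiness 10
#104: 17→20, due 14, tardiness 6
#125: 20→22, due 8, tardiness 14
Sum = 0+10+6+14 = 30.
Difference = 9 − 30 = -21.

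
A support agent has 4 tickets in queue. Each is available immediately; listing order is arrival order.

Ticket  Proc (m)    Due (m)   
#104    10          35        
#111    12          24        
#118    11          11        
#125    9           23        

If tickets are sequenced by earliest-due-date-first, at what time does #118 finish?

EDD (increasing due date): #118 #125 #111 #104.
#118: 0→11

11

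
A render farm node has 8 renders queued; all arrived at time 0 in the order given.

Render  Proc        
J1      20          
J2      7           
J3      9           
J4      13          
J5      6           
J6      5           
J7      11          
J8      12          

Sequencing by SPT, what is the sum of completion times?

295

SPT (increasing processing time): J6 J5 J2 J3 J7 J8 J4 J1.
J6: 0→5
J5: 5→11
J2: 11→18
J3: 18→27
J7: 27→38
J8: 38→50
J4: 50→63
J1: 63→83
Sum = 5+11+18+27+38+50+63+83 = 295.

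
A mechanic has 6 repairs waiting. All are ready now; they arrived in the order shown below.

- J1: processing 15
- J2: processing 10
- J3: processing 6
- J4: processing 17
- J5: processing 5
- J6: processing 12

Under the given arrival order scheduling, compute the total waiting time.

172

FIFO (arrival order): J1 J2 J3 J4 J5 J6.
J1: waits 0, runs 0→15
J2: waits 15, runs 15→25
J3: waits 25, runs 25→31
J4: waits 31, runs 31→48
J5: waits 48, runs 48→53
J6: waits 53, runs 53→65
Sum = 0+15+25+31+48+53 = 172.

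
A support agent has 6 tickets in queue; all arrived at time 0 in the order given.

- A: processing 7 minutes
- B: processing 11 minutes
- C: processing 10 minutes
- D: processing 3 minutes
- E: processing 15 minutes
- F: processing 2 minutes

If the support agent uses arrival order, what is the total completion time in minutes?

FIFO (arrival order): A B C D E F.
A: 0→7
B: 7→18
C: 18→28
D: 28→31
E: 31→46
F: 46→48
Sum = 7+18+28+31+46+48 = 178.

178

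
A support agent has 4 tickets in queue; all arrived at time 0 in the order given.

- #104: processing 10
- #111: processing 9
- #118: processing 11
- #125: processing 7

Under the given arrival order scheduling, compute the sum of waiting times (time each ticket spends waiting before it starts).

FIFO (arrival order): #104 #111 #118 #125.
#104: waits 0, runs 0→10
#111: waits 10, runs 10→19
#118: waits 19, runs 19→30
#125: waits 30, runs 30→37
Sum = 0+10+19+30 = 59.

59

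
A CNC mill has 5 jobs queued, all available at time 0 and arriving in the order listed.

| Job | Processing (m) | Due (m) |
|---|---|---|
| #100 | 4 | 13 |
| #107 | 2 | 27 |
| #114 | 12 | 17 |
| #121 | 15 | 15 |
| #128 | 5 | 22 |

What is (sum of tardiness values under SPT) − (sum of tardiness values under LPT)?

SPT (increasing processing time): #107 #100 #128 #114 #121.
#107: 0→2, due 27, tardiness 0
#100: 2→6, due 13, tardiness 0
#128: 6→11, due 22, tardiness 0
#114: 11→23, due 17, tardiness 6
#121: 23→38, due 15, tardiness 23
Sum = 0+0+0+6+23 = 29.
LPT (decreasing processing time): #121 #114 #128 #100 #107.
#121: 0→15, due 15, tardiness 0
#114: 15→27, due 17, tardiness 10
#128: 27→32, due 22, tardiness 10
#100: 32→36, due 13, tardiness 23
#107: 36→38, due 27, tardiness 11
Sum = 0+10+10+23+11 = 54.
Difference = 29 − 54 = -25.

-25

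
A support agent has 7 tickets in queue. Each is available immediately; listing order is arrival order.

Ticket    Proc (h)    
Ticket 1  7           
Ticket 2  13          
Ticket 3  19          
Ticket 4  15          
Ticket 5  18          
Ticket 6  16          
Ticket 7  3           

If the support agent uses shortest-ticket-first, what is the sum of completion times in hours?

SPT (increasing processing time): Ticket 7 Ticket 1 Ticket 2 Ticket 4 Ticket 6 Ticket 5 Ticket 3.
Ticket 7: 0→3
Ticket 1: 3→10
Ticket 2: 10→23
Ticket 4: 23→38
Ticket 6: 38→54
Ticket 5: 54→72
Ticket 3: 72→91
Sum = 3+10+23+38+54+72+91 = 291.

291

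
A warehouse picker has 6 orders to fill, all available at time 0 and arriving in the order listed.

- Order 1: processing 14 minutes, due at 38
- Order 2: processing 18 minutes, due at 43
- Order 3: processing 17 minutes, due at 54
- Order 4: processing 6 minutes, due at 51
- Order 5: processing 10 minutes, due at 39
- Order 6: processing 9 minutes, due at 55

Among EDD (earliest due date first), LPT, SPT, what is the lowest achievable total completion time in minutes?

215

EDD (increasing due date): Order 1 Order 5 Order 2 Order 4 Order 3 Order 6.
Order 1: 0→14
Order 5: 14→24
Order 2: 24→42
Order 4: 42→48
Order 3: 48→65
Order 6: 65→74
Sum = 14+24+42+48+65+74 = 267.
LPT (decreasing processing time): Order 2 Order 3 Order 1 Order 5 Order 6 Order 4.
Order 2: 0→18
Order 3: 18→35
Order 1: 35→49
Order 5: 49→59
Order 6: 59→68
Order 4: 68→74
Sum = 18+35+49+59+68+74 = 303.
SPT (increasing processing time): Order 4 Order 6 Order 5 Order 1 Order 3 Order 2.
Order 4: 0→6
Order 6: 6→15
Order 5: 15→25
Order 1: 25→39
Order 3: 39→56
Order 2: 56→74
Sum = 6+15+25+39+56+74 = 215.
EDD 267, LPT 303, SPT 215 → minimum 215.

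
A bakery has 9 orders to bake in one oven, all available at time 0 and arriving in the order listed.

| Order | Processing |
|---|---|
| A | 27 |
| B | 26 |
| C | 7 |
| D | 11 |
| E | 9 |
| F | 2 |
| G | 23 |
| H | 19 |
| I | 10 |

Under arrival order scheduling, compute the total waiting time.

FIFO (arrival order): A B C D E F G H I.
A: waits 0, runs 0→27
B: waits 27, runs 27→53
C: waits 53, runs 53→60
D: waits 60, runs 60→71
E: waits 71, runs 71→80
F: waits 80, runs 80→82
G: waits 82, runs 82→105
H: waits 105, runs 105→124
I: waits 124, runs 124→134
Sum = 0+27+53+60+71+80+82+105+124 = 602.

602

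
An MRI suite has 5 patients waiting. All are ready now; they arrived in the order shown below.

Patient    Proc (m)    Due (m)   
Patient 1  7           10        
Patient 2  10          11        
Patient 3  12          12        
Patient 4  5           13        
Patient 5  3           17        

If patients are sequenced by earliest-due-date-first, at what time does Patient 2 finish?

EDD (increasing due date): Patient 1 Patient 2 Patient 3 Patient 4 Patient 5.
Patient 1: 0→7
Patient 2: 7→17

17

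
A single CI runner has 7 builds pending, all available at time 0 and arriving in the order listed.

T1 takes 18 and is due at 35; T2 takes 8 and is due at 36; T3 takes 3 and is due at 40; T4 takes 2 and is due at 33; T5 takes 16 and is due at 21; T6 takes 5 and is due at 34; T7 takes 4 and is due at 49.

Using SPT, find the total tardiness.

SPT (increasing processing time): T4 T3 T7 T6 T2 T5 T1.
T4: 0→2, due 33, tardiness 0
T3: 2→5, due 40, tardiness 0
T7: 5→9, due 49, tardiness 0
T6: 9→14, due 34, tardiness 0
T2: 14→22, due 36, tardiness 0
T5: 22→38, due 21, tardiness 17
T1: 38→56, due 35, tardiness 21
Sum = 0+0+0+0+0+17+21 = 38.

38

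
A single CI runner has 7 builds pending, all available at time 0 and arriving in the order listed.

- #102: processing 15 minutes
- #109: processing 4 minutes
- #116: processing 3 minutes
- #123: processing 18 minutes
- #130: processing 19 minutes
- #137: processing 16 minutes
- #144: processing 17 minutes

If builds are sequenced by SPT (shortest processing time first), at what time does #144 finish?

SPT (increasing processing time): #116 #109 #102 #137 #144 #123 #130.
#116: 0→3
#109: 3→7
#102: 7→22
#137: 22→38
#144: 38→55

55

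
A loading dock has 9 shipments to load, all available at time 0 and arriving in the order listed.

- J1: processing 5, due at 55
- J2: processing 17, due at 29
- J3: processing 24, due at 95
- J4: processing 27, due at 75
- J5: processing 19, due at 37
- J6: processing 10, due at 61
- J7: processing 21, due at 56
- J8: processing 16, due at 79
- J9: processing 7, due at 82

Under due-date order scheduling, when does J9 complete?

EDD (increasing due date): J2 J5 J1 J7 J6 J4 J8 J9 J3.
J2: 0→17
J5: 17→36
J1: 36→41
J7: 41→62
J6: 62→72
J4: 72→99
J8: 99→115
J9: 115→122

122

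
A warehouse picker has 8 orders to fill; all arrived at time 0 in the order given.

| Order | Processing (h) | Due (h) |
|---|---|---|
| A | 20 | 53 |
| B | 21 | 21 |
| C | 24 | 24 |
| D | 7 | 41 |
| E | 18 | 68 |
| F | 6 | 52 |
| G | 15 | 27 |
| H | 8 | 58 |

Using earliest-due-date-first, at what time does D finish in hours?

67

EDD (increasing due date): B C G D F A H E.
B: 0→21
C: 21→45
G: 45→60
D: 60→67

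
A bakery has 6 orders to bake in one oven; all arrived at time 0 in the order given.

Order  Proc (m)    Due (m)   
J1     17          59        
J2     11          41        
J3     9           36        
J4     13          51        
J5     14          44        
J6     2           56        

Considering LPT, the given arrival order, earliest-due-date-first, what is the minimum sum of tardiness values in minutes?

7

LPT (decreasing processing time): J1 J5 J4 J2 J3 J6.
J1: 0→17, due 59, tardiness 0
J5: 17→31, due 44, tardiness 0
J4: 31→44, due 51, tardiness 0
J2: 44→55, due 41, tardiness 14
J3: 55→64, due 36, tardiness 28
J6: 64→66, due 56, tardiness 10
Sum = 0+0+0+14+28+10 = 52.
FIFO (arrival order): J1 J2 J3 J4 J5 J6.
J1: 0→17, due 59, tardiness 0
J2: 17→28, due 41, tardiness 0
J3: 28→37, due 36, tardiness 1
J4: 37→50, due 51, tardiness 0
J5: 50→64, due 44, tardiness 20
J6: 64→66, due 56, tardiness 10
Sum = 0+0+1+0+20+10 = 31.
EDD (increasing due date): J3 J2 J5 J4 J6 J1.
J3: 0→9, due 36, tardiness 0
J2: 9→20, due 41, tardiness 0
J5: 20→34, due 44, tardiness 0
J4: 34→47, due 51, tardiness 0
J6: 47→49, due 56, tardiness 0
J1: 49→66, due 59, tardiness 7
Sum = 0+0+0+0+0+7 = 7.
LPT 52, FIFO 31, EDD 7 → minimum 7.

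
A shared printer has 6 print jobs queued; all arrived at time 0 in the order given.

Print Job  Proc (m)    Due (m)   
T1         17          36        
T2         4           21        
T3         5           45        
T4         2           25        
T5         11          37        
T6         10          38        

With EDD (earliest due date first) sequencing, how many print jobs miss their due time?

EDD (increasing due date): T2 T4 T1 T5 T6 T3.
T2: 0→4, due 21, tardiness 0
T4: 4→6, due 25, tardiness 0
T1: 6→23, due 36, tardiness 0
T5: 23→34, due 37, tardiness 0
T6: 34→44, due 38, tardiness 6
T3: 44→49, due 45, tardiness 4
Late print jobs: 2.

2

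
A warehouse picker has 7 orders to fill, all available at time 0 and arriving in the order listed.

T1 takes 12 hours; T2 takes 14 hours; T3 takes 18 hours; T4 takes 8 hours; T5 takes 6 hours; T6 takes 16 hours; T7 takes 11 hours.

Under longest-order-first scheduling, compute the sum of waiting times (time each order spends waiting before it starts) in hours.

LPT (decreasing processing time): T3 T6 T2 T1 T7 T4 T5.
T3: waits 0, runs 0→18
T6: waits 18, runs 18→34
T2: waits 34, runs 34→48
T1: waits 48, runs 48→60
T7: waits 60, runs 60→71
T4: waits 71, runs 71→79
T5: waits 79, runs 79→85
Sum = 0+18+34+48+60+71+79 = 310.

310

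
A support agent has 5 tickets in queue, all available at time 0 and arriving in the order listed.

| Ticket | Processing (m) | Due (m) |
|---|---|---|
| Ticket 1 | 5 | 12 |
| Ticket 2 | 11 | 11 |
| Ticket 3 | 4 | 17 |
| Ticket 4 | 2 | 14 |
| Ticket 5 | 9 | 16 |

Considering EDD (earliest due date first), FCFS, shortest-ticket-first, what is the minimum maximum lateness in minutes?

14

EDD (increasing due date): Ticket 2 Ticket 1 Ticket 4 Ticket 5 Ticket 3.
Ticket 2: 0→11, due 11, lateness 0
Ticket 1: 11→16, due 12, lateness 4
Ticket 4: 16→18, due 14, lateness 4
Ticket 5: 18→27, due 16, lateness 11
Ticket 3: 27→31, due 17, lateness 14
Maximum = 14.
FIFO (arrival order): Ticket 1 Ticket 2 Ticket 3 Ticket 4 Ticket 5.
Ticket 1: 0→5, due 12, lateness -7
Ticket 2: 5→16, due 11, lateness 5
Ticket 3: 16→20, due 17, lateness 3
Ticket 4: 20→22, due 14, lateness 8
Ticket 5: 22→31, due 16, lateness 15
Maximum = 15.
SPT (increasing processing time): Ticket 4 Ticket 3 Ticket 1 Ticket 5 Ticket 2.
Ticket 4: 0→2, due 14, lateness -12
Ticket 3: 2→6, due 17, lateness -11
Ticket 1: 6→11, due 12, lateness -1
Ticket 5: 11→20, due 16, lateness 4
Ticket 2: 20→31, due 11, lateness 20
Maximum = 20.
EDD 14, FIFO 15, SPT 20 → minimum 14.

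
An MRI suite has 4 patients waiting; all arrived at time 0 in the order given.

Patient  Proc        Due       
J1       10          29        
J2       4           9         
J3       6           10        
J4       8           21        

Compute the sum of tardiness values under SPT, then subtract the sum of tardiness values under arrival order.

SPT (increasing processing time): J2 J3 J4 J1.
J2: 0→4, due 9, tardiness 0
J3: 4→10, due 10, tardiness 0
J4: 10→18, due 21, tardiness 0
J1: 18→28, due 29, tardiness 0
Sum = 0+0+0+0 = 0.
FIFO (arrival order): J1 J2 J3 J4.
J1: 0→10, due 29, tardiness 0
J2: 10→14, due 9, tardiness 5
J3: 14→20, due 10, tardiness 10
J4: 20→28, due 21, tardiness 7
Sum = 0+5+10+7 = 22.
Difference = 0 − 22 = -22.

-22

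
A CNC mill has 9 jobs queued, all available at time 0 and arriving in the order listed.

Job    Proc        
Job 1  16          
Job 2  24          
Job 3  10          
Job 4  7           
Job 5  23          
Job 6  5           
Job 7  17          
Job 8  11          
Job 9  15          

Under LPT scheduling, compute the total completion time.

LPT (decreasing processing time): Job 2 Job 5 Job 7 Job 1 Job 9 Job 8 Job 3 Job 4 Job 6.
Job 2: 0→24
Job 5: 24→47
Job 7: 47→64
Job 1: 64→80
Job 9: 80→95
Job 8: 95→106
Job 3: 106→116
Job 4: 116→123
Job 6: 123→128
Sum = 24+47+64+80+95+106+116+123+128 = 783.

783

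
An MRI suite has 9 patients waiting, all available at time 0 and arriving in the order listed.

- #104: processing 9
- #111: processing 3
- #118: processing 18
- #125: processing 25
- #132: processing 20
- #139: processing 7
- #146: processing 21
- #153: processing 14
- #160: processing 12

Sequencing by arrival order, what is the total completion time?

FIFO (arrival order): #104 #111 #118 #125 #132 #139 #146 #153 #160.
#104: 0→9
#111: 9→12
#118: 12→30
#125: 30→55
#132: 55→75
#139: 75→82
#146: 82→103
#153: 103→117
#160: 117→129
Sum = 9+12+30+55+75+82+103+117+129 = 612.

612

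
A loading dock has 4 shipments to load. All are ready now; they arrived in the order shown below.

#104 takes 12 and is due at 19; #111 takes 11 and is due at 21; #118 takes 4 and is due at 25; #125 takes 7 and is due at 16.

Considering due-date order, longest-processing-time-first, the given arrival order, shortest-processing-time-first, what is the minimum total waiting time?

EDD (increasing due date): #125 #104 #111 #118.
#125: waits 0, runs 0→7
#104: waits 7, runs 7→19
#111: waits 19, runs 19→30
#118: waits 30, runs 30→34
Sum = 0+7+19+30 = 56.
LPT (decreasing processing time): #104 #111 #125 #118.
#104: waits 0, runs 0→12
#111: waits 12, runs 12→23
#125: waits 23, runs 23→30
#118: waits 30, runs 30→34
Sum = 0+12+23+30 = 65.
FIFO (arrival order): #104 #111 #118 #125.
#104: waits 0, runs 0→12
#111: waits 12, runs 12→23
#118: waits 23, runs 23→27
#125: waits 27, runs 27→34
Sum = 0+12+23+27 = 62.
SPT (increasing processing time): #118 #125 #111 #104.
#118: waits 0, runs 0→4
#125: waits 4, runs 4→11
#111: waits 11, runs 11→22
#104: waits 22, runs 22→34
Sum = 0+4+11+22 = 37.
EDD 56, LPT 65, FIFO 62, SPT 37 → minimum 37.

37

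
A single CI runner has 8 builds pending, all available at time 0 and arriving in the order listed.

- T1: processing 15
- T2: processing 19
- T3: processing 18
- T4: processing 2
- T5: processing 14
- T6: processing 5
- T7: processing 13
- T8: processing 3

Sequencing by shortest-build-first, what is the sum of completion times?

SPT (increasing processing time): T4 T8 T6 T7 T5 T1 T3 T2.
T4: 0→2
T8: 2→5
T6: 5→10
T7: 10→23
T5: 23→37
T1: 37→52
T3: 52→70
T2: 70→89
Sum = 2+5+10+23+37+52+70+89 = 288.

288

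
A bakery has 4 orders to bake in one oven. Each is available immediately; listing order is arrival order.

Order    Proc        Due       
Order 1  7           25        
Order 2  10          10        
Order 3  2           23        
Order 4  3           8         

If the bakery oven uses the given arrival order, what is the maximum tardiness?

14

FIFO (arrival order): Order 1 Order 2 Order 3 Order 4.
Order 1: 0→7, due 25, tardiness 0
Order 2: 7→17, due 10, tardiness 7
Order 3: 17→19, due 23, tardiness 0
Order 4: 19→22, due 8, tardiness 14
Maximum = 14.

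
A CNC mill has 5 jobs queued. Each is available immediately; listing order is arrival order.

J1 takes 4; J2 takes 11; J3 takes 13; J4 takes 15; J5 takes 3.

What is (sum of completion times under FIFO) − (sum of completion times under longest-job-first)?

-35

FIFO (arrival order): J1 J2 J3 J4 J5.
J1: 0→4
J2: 4→15
J3: 15→28
J4: 28→43
J5: 43→46
Sum = 4+15+28+43+46 = 136.
LPT (decreasing processing time): J4 J3 J2 J1 J5.
J4: 0→15
J3: 15→28
J2: 28→39
J1: 39→43
J5: 43→46
Sum = 15+28+39+43+46 = 171.
Difference = 136 − 171 = -35.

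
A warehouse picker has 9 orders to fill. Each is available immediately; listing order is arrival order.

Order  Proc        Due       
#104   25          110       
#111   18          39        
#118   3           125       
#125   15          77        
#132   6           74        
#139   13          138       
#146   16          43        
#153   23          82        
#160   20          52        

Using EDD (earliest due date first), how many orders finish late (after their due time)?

EDD (increasing due date): #111 #146 #160 #132 #125 #153 #104 #118 #139.
#111: 0→18, due 39, tardiness 0
#146: 18→34, due 43, tardiness 0
#160: 34→54, due 52, tardiness 2
#132: 54→60, due 74, tardiness 0
#125: 60→75, due 77, tardiness 0
#153: 75→98, due 82, tardiness 16
#104: 98→123, due 110, tardiness 13
#118: 123→126, due 125, tardiness 1
#139: 126→139, due 138, tardiness 1
Late orders: 5.

5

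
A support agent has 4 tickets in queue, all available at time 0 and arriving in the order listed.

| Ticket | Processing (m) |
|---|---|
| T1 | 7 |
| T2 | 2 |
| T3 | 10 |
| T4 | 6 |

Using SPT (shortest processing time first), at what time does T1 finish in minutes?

15

SPT (increasing processing time): T2 T4 T1 T3.
T2: 0→2
T4: 2→8
T1: 8→15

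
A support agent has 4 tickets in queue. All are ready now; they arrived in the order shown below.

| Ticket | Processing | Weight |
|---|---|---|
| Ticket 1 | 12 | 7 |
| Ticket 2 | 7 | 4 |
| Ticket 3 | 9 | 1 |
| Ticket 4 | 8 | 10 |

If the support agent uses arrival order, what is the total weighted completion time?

FIFO (arrival order): Ticket 1 Ticket 2 Ticket 3 Ticket 4.
Ticket 1: finishes 12, weight 7, w·C = 84
Ticket 2: finishes 19, weight 4, w·C = 76
Ticket 3: finishes 28, weight 1, w·C = 28
Ticket 4: finishes 36, weight 10, w·C = 360
Sum = 84+76+28+360 = 548.

548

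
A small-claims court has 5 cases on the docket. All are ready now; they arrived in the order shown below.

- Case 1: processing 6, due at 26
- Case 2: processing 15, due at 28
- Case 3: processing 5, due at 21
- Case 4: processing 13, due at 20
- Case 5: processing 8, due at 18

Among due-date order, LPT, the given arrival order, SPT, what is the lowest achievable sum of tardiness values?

EDD (increasing due date): Case 5 Case 4 Case 3 Case 1 Case 2.
Case 5: 0→8, due 18, tardiness 0
Case 4: 8→21, due 20, tardiness 1
Case 3: 21→26, due 21, tardiness 5
Case 1: 26→32, due 26, tardiness 6
Case 2: 32→47, due 28, tardiness 19
Sum = 0+1+5+6+19 = 31.
LPT (decreasing processing time): Case 2 Case 4 Case 5 Case 1 Case 3.
Case 2: 0→15, due 28, tardiness 0
Case 4: 15→28, due 20, tardiness 8
Case 5: 28→36, due 18, tardiness 18
Case 1: 36→42, due 26, tardiness 16
Case 3: 42→47, due 21, tardiness 26
Sum = 0+8+18+16+26 = 68.
FIFO (arrival order): Case 1 Case 2 Case 3 Case 4 Case 5.
Case 1: 0→6, due 26, tardiness 0
Case 2: 6→21, due 28, tardiness 0
Case 3: 21→26, due 21, tardiness 5
Case 4: 26→39, due 20, tardiness 19
Case 5: 39→47, due 18, tardiness 29
Sum = 0+0+5+19+29 = 53.
SPT (increasing processing time): Case 3 Case 1 Case 5 Case 4 Case 2.
Case 3: 0→5, due 21, tardiness 0
Case 1: 5→11, due 26, tardiness 0
Case 5: 11→19, due 18, tardiness 1
Case 4: 19→32, due 20, tardiness 12
Case 2: 32→47, due 28, tardiness 19
Sum = 0+0+1+12+19 = 32.
EDD 31, LPT 68, FIFO 53, SPT 32 → minimum 31.

31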